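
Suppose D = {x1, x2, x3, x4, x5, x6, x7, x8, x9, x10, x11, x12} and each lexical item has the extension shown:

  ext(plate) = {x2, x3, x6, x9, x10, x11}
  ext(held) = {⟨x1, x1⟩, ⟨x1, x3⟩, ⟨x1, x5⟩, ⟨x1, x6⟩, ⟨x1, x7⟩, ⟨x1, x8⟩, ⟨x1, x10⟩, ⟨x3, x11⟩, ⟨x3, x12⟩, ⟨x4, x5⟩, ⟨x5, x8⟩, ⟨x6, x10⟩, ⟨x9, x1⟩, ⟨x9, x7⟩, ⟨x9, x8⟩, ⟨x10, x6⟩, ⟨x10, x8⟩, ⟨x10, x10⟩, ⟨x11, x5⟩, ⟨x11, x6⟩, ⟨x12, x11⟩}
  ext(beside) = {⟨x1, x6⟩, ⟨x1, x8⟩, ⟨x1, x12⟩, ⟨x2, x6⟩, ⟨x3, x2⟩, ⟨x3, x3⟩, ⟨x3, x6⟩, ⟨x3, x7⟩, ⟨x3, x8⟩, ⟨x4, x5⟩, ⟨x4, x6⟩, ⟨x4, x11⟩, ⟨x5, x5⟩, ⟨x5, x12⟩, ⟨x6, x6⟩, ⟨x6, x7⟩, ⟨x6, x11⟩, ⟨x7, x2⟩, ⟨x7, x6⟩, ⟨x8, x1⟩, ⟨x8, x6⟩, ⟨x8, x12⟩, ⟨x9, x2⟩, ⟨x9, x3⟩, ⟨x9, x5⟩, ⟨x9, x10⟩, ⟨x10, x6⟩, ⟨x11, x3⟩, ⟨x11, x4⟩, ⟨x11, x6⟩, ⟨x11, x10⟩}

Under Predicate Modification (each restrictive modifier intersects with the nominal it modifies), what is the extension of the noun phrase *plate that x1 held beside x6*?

{x3, x6, x10}

⟦that x1 held⟧ = {x : ⟨x1, x⟩ ∈ ⟦held⟧} = {x1, x3, x5, x6, x7, x8, x10}
⟦beside x6⟧ = {x : ⟨x, x6⟩ ∈ ⟦beside⟧} = {x1, x2, x3, x4, x6, x7, x8, x10, x11}
⟦plate⟧ = {x2, x3, x6, x9, x10, x11}
… ∩ ⟦that x1 held⟧ = {x2, x3, x6, x9, x10, x11} ∩ {x1, x3, x5, x6, x7, x8, x10} = {x3, x6, x10}
… ∩ ⟦beside x6⟧ = {x3, x6, x10} ∩ {x1, x2, x3, x4, x6, x7, x8, x10, x11} = {x3, x6, x10}
So ⟦plate that x1 held beside x6⟧ = {x3, x6, x10}.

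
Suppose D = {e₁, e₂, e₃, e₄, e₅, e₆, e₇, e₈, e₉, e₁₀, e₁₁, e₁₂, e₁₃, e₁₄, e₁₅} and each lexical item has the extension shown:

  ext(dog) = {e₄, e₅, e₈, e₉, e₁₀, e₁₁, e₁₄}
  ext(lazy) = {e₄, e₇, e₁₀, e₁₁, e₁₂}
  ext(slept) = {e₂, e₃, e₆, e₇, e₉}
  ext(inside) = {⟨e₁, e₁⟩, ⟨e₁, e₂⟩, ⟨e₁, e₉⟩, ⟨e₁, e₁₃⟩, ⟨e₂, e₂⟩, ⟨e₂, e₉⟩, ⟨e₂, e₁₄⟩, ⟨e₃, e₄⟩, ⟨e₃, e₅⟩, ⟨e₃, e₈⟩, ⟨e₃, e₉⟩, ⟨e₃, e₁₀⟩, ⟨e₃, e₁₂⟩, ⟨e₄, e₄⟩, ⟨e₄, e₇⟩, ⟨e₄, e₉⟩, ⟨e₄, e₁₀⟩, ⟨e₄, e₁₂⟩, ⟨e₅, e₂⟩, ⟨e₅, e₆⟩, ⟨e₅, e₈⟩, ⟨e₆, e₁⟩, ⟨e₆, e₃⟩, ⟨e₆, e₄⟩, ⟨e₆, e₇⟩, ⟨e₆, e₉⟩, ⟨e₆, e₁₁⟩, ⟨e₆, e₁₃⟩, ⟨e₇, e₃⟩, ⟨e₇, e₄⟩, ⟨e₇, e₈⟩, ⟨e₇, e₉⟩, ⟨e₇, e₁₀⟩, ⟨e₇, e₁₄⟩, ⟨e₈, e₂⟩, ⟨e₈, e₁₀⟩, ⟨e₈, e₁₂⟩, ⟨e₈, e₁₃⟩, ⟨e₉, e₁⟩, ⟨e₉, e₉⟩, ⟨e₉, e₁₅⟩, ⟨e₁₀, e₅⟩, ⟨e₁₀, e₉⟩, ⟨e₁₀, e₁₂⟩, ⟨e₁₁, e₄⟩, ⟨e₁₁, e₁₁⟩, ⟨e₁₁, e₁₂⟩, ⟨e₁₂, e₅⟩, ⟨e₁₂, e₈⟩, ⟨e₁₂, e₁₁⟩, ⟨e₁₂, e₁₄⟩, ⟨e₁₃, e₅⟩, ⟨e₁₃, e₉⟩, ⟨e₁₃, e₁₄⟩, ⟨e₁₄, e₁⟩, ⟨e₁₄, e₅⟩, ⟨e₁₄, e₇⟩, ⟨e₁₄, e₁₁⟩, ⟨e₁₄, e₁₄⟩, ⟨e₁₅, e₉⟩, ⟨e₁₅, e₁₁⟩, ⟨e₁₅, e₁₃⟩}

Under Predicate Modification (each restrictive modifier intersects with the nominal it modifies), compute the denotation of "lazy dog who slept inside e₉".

⟦who slept⟧ = ⟦slept⟧ = {e₂, e₃, e₆, e₇, e₉}
⟦inside e₉⟧ = {x : ⟨x, e₉⟩ ∈ ⟦inside⟧} = {e₁, e₂, e₃, e₄, e₆, e₇, e₉, e₁₀, e₁₃, e₁₅}
⟦dog⟧ = {e₄, e₅, e₈, e₉, e₁₀, e₁₁, e₁₄}
… ∩ ⟦who slept⟧ = {e₄, e₅, e₈, e₉, e₁₀, e₁₁, e₁₄} ∩ {e₂, e₃, e₆, e₇, e₉} = {e₉}
… ∩ ⟦inside e₉⟧ = {e₉} ∩ {e₁, e₂, e₃, e₄, e₆, e₇, e₉, e₁₀, e₁₃, e₁₅} = {e₉}
… ∩ ⟦lazy⟧ = {e₉} ∩ {e₄, e₇, e₁₀, e₁₁, e₁₂} = ∅
So ⟦lazy dog who slept inside e₉⟧ = {}.

{}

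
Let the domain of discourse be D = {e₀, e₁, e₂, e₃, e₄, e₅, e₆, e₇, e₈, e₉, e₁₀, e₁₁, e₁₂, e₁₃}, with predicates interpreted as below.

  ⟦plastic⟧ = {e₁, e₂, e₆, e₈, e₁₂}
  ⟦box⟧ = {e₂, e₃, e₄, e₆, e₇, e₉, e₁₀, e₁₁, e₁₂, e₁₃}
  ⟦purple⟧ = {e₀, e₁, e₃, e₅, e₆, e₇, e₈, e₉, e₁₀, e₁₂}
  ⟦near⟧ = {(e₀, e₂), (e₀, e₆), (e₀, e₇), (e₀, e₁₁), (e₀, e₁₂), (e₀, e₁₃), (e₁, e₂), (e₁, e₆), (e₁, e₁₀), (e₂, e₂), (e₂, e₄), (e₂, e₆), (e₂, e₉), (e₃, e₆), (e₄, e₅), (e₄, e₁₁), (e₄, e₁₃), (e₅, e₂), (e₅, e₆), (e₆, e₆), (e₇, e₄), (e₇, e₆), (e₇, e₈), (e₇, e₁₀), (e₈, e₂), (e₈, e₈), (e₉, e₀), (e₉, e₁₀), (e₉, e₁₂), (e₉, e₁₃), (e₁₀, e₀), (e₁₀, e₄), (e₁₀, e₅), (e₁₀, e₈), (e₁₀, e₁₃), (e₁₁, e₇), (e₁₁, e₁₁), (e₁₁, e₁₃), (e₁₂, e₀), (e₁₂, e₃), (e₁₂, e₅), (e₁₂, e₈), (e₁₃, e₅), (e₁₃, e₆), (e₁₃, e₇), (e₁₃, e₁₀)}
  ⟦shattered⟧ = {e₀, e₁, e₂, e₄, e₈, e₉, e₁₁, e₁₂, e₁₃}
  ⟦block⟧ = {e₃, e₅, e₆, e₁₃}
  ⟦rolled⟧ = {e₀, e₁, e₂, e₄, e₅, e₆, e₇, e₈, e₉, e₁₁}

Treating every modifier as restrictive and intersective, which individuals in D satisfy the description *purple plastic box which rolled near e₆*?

{e₆}

⟦which rolled⟧ = ⟦rolled⟧ = {e₀, e₁, e₂, e₄, e₅, e₆, e₇, e₈, e₉, e₁₁}
⟦near e₆⟧ = {x : ⟨x, e₆⟩ ∈ ⟦near⟧} = {e₀, e₁, e₂, e₃, e₅, e₆, e₇, e₁₃}
⟦box⟧ = {e₂, e₃, e₄, e₆, e₇, e₉, e₁₀, e₁₁, e₁₂, e₁₃}
… ∩ ⟦which rolled⟧ = {e₂, e₃, e₄, e₆, e₇, e₉, e₁₀, e₁₁, e₁₂, e₁₃} ∩ {e₀, e₁, e₂, e₄, e₅, e₆, e₇, e₈, e₉, e₁₁} = {e₂, e₄, e₆, e₇, e₉, e₁₁}
… ∩ ⟦near e₆⟧ = {e₂, e₄, e₆, e₇, e₉, e₁₁} ∩ {e₀, e₁, e₂, e₃, e₅, e₆, e₇, e₁₃} = {e₂, e₆, e₇}
… ∩ ⟦purple⟧ = {e₂, e₆, e₇} ∩ {e₀, e₁, e₃, e₅, e₆, e₇, e₈, e₉, e₁₀, e₁₂} = {e₆, e₇}
… ∩ ⟦plastic⟧ = {e₆, e₇} ∩ {e₁, e₂, e₆, e₈, e₁₂} = {e₆}
So ⟦purple plastic box which rolled near e₆⟧ = {e₆}.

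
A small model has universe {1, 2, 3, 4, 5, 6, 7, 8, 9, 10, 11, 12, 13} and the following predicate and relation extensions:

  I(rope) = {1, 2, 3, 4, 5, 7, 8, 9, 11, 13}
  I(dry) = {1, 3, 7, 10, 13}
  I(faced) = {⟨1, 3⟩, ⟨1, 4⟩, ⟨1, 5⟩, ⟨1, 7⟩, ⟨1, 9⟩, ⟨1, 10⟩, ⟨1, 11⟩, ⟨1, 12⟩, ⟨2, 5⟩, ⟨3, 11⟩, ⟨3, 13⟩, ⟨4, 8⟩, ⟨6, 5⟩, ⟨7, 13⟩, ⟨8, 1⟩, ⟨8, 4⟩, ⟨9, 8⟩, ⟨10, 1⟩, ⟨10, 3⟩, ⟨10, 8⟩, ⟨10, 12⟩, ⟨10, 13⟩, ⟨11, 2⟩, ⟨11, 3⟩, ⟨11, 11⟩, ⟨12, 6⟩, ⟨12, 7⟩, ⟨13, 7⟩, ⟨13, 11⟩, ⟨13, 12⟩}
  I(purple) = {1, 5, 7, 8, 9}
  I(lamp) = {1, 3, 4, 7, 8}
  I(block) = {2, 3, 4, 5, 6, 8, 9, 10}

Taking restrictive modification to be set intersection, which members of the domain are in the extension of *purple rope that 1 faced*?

{5, 7, 9}

⟦that 1 faced⟧ = {x : ⟨1, x⟩ ∈ ⟦faced⟧} = {3, 4, 5, 7, 9, 10, 11, 12}
⟦rope⟧ = {1, 2, 3, 4, 5, 7, 8, 9, 11, 13}
… ∩ ⟦that 1 faced⟧ = {1, 2, 3, 4, 5, 7, 8, 9, 11, 13} ∩ {3, 4, 5, 7, 9, 10, 11, 12} = {3, 4, 5, 7, 9, 11}
… ∩ ⟦purple⟧ = {3, 4, 5, 7, 9, 11} ∩ {1, 5, 7, 8, 9} = {5, 7, 9}
So ⟦purple rope that 1 faced⟧ = {5, 7, 9}.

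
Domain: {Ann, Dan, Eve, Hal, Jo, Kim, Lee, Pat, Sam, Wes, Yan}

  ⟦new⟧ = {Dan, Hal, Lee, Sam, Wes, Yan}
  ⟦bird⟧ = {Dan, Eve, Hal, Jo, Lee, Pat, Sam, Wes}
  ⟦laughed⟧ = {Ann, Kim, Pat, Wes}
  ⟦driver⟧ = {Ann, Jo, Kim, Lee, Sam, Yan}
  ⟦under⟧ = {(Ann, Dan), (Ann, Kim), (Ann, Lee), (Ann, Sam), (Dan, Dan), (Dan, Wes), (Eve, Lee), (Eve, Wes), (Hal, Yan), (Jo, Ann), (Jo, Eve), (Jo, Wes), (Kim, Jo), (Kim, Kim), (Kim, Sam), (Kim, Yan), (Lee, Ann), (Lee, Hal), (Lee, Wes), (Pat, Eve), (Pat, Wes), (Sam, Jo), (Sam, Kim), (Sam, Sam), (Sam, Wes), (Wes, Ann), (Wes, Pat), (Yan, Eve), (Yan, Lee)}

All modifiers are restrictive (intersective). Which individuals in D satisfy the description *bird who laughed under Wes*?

{Pat}

⟦who laughed⟧ = ⟦laughed⟧ = {Ann, Kim, Pat, Wes}
⟦under Wes⟧ = {x : ⟨x, Wes⟩ ∈ ⟦under⟧} = {Dan, Eve, Jo, Lee, Pat, Sam}
⟦bird⟧ = {Dan, Eve, Hal, Jo, Lee, Pat, Sam, Wes}
… ∩ ⟦who laughed⟧ = {Dan, Eve, Hal, Jo, Lee, Pat, Sam, Wes} ∩ {Ann, Kim, Pat, Wes} = {Pat, Wes}
… ∩ ⟦under Wes⟧ = {Pat, Wes} ∩ {Dan, Eve, Jo, Lee, Pat, Sam} = {Pat}
So ⟦bird who laughed under Wes⟧ = {Pat}.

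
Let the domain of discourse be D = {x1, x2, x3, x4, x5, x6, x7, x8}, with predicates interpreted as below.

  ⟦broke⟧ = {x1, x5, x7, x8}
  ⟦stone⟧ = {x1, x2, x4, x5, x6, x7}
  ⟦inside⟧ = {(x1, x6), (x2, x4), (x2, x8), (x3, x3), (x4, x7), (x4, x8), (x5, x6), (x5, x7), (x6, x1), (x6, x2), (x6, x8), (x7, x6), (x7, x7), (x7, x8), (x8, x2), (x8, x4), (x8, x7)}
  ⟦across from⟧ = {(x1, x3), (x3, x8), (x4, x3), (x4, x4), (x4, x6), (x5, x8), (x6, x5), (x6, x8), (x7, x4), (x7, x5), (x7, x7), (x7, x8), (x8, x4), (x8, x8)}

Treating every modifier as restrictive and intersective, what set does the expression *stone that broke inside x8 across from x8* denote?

{x7}

⟦that broke⟧ = ⟦broke⟧ = {x1, x5, x7, x8}
⟦inside x8⟧ = {x : ⟨x, x8⟩ ∈ ⟦inside⟧} = {x2, x4, x6, x7}
⟦across from x8⟧ = {x : ⟨x, x8⟩ ∈ ⟦across from⟧} = {x3, x5, x6, x7, x8}
⟦stone⟧ = {x1, x2, x4, x5, x6, x7}
… ∩ ⟦that broke⟧ = {x1, x2, x4, x5, x6, x7} ∩ {x1, x5, x7, x8} = {x1, x5, x7}
… ∩ ⟦inside x8⟧ = {x1, x5, x7} ∩ {x2, x4, x6, x7} = {x7}
… ∩ ⟦across from x8⟧ = {x7} ∩ {x3, x5, x6, x7, x8} = {x7}
So ⟦stone that broke inside x8 across from x8⟧ = {x7}.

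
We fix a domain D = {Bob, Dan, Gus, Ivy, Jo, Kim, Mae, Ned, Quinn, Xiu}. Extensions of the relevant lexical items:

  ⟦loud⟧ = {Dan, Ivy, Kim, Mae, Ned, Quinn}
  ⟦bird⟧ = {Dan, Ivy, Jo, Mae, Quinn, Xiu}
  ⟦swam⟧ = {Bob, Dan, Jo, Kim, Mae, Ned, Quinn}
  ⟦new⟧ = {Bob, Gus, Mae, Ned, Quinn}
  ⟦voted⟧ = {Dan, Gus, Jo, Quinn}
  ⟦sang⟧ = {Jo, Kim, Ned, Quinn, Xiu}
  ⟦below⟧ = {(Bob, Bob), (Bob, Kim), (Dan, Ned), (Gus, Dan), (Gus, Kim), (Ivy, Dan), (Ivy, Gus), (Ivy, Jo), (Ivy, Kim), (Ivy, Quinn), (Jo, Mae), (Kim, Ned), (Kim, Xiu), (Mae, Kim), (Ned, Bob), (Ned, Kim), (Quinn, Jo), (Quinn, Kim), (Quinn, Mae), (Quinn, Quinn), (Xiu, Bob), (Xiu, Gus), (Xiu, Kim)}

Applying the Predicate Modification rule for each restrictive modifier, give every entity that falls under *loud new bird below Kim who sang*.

⟦below Kim⟧ = {x : ⟨x, Kim⟩ ∈ ⟦below⟧} = {Bob, Gus, Ivy, Mae, Ned, Quinn, Xiu}
⟦who sang⟧ = ⟦sang⟧ = {Jo, Kim, Ned, Quinn, Xiu}
⟦bird⟧ = {Dan, Ivy, Jo, Mae, Quinn, Xiu}
… ∩ ⟦below Kim⟧ = {Dan, Ivy, Jo, Mae, Quinn, Xiu} ∩ {Bob, Gus, Ivy, Mae, Ned, Quinn, Xiu} = {Ivy, Mae, Quinn, Xiu}
… ∩ ⟦who sang⟧ = {Ivy, Mae, Quinn, Xiu} ∩ {Jo, Kim, Ned, Quinn, Xiu} = {Quinn, Xiu}
… ∩ ⟦loud⟧ = {Quinn, Xiu} ∩ {Dan, Ivy, Kim, Mae, Ned, Quinn} = {Quinn}
… ∩ ⟦new⟧ = {Quinn} ∩ {Bob, Gus, Mae, Ned, Quinn} = {Quinn}
So ⟦loud new bird below Kim who sang⟧ = {Quinn}.

{Quinn}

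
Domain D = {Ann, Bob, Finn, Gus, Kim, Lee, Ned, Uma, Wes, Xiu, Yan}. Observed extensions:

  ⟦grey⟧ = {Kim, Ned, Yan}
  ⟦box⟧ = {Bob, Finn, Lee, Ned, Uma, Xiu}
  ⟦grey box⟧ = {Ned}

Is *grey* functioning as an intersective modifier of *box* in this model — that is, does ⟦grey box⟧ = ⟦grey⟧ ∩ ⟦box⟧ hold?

yes

⟦grey⟧ ∩ ⟦box⟧ = {Kim, Ned, Yan} ∩ {Bob, Finn, Lee, Ned, Uma, Xiu} = {Ned}
Observed ⟦grey box⟧ = {Ned}.
These coincide, so the modifier is intersective here.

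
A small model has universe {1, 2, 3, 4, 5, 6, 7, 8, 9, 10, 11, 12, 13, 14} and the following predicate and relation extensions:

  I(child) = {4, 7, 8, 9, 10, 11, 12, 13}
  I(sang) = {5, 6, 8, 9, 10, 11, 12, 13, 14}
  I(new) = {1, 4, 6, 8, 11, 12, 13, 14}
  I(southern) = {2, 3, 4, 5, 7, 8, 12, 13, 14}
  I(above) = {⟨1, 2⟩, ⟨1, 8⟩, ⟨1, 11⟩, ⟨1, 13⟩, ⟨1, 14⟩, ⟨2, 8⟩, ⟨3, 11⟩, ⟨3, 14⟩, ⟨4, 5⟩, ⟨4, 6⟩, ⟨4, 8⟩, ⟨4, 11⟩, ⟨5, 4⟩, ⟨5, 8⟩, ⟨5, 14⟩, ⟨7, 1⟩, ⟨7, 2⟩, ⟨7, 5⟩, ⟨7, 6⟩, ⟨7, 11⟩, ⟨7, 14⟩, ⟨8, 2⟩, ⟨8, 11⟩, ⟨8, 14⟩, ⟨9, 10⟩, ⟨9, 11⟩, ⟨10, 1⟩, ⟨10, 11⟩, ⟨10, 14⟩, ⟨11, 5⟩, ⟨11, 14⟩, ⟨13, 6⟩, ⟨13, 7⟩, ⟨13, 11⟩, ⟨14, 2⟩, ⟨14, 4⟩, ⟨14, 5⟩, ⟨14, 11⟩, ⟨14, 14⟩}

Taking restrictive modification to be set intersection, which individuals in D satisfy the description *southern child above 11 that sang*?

⟦above 11⟧ = {x : ⟨x, 11⟩ ∈ ⟦above⟧} = {1, 3, 4, 7, 8, 9, 10, 13, 14}
⟦that sang⟧ = ⟦sang⟧ = {5, 6, 8, 9, 10, 11, 12, 13, 14}
⟦child⟧ = {4, 7, 8, 9, 10, 11, 12, 13}
… ∩ ⟦above 11⟧ = {4, 7, 8, 9, 10, 11, 12, 13} ∩ {1, 3, 4, 7, 8, 9, 10, 13, 14} = {4, 7, 8, 9, 10, 13}
… ∩ ⟦that sang⟧ = {4, 7, 8, 9, 10, 13} ∩ {5, 6, 8, 9, 10, 11, 12, 13, 14} = {8, 9, 10, 13}
… ∩ ⟦southern⟧ = {8, 9, 10, 13} ∩ {2, 3, 4, 5, 7, 8, 12, 13, 14} = {8, 13}
So ⟦southern child above 11 that sang⟧ = {8, 13}.

{8, 13}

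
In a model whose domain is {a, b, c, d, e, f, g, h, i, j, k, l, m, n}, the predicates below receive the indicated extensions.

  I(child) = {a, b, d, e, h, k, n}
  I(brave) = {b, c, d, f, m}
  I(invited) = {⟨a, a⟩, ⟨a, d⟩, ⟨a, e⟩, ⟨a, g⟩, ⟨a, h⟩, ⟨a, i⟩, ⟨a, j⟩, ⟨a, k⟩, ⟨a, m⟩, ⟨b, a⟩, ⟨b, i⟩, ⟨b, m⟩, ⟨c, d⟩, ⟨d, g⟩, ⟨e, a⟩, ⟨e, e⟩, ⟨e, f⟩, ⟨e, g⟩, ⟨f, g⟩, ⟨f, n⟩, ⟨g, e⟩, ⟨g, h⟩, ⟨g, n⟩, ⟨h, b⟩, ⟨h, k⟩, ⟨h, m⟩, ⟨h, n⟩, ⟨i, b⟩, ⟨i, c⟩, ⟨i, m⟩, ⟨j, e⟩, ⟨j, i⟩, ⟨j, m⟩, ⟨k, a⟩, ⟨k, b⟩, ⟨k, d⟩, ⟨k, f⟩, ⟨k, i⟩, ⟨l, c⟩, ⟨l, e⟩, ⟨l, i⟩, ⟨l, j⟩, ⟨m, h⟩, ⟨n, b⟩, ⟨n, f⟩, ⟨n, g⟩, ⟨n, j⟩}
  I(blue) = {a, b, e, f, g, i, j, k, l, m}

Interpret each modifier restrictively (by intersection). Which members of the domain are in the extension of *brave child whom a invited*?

{d}

⟦whom a invited⟧ = {x : ⟨a, x⟩ ∈ ⟦invited⟧} = {a, d, e, g, h, i, j, k, m}
⟦child⟧ = {a, b, d, e, h, k, n}
… ∩ ⟦whom a invited⟧ = {a, b, d, e, h, k, n} ∩ {a, d, e, g, h, i, j, k, m} = {a, d, e, h, k}
… ∩ ⟦brave⟧ = {a, d, e, h, k} ∩ {b, c, d, f, m} = {d}
So ⟦brave child whom a invited⟧ = {d}.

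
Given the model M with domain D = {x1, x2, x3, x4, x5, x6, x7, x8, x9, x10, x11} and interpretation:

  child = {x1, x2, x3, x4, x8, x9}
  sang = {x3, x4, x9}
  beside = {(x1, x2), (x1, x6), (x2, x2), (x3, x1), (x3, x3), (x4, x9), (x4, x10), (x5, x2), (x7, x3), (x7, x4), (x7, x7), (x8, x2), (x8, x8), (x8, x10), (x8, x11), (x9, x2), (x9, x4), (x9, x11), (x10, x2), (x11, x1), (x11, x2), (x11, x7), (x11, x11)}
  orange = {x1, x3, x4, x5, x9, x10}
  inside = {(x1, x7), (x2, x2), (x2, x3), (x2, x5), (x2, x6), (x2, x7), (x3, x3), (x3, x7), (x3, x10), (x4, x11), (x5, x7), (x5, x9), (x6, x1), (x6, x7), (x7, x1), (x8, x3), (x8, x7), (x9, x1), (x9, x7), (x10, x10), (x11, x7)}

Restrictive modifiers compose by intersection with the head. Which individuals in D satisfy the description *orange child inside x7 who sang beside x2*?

⟦inside x7⟧ = {x : ⟨x, x7⟩ ∈ ⟦inside⟧} = {x1, x2, x3, x5, x6, x8, x9, x11}
⟦who sang⟧ = ⟦sang⟧ = {x3, x4, x9}
⟦beside x2⟧ = {x : ⟨x, x2⟩ ∈ ⟦beside⟧} = {x1, x2, x5, x8, x9, x10, x11}
⟦child⟧ = {x1, x2, x3, x4, x8, x9}
… ∩ ⟦inside x7⟧ = {x1, x2, x3, x4, x8, x9} ∩ {x1, x2, x3, x5, x6, x8, x9, x11} = {x1, x2, x3, x8, x9}
… ∩ ⟦who sang⟧ = {x1, x2, x3, x8, x9} ∩ {x3, x4, x9} = {x3, x9}
… ∩ ⟦beside x2⟧ = {x3, x9} ∩ {x1, x2, x5, x8, x9, x10, x11} = {x9}
… ∩ ⟦orange⟧ = {x9} ∩ {x1, x3, x4, x5, x9, x10} = {x9}
So ⟦orange child inside x7 who sang beside x2⟧ = {x9}.

{x9}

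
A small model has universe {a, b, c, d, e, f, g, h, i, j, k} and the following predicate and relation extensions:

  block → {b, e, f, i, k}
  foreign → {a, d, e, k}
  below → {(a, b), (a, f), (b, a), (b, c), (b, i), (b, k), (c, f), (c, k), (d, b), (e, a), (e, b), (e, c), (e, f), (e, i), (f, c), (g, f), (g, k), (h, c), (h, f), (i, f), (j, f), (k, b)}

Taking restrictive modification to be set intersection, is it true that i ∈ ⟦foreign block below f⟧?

no

⟦below f⟧ = {x : ⟨x, f⟩ ∈ ⟦below⟧} = {a, c, e, g, h, i, j}
⟦block⟧ = {b, e, f, i, k}
… ∩ ⟦below f⟧ = {b, e, f, i, k} ∩ {a, c, e, g, h, i, j} = {e, i}
… ∩ ⟦foreign⟧ = {e, i} ∩ {a, d, e, k} = {e}
⟦foreign block below f⟧ = {e}; i ∉ this set.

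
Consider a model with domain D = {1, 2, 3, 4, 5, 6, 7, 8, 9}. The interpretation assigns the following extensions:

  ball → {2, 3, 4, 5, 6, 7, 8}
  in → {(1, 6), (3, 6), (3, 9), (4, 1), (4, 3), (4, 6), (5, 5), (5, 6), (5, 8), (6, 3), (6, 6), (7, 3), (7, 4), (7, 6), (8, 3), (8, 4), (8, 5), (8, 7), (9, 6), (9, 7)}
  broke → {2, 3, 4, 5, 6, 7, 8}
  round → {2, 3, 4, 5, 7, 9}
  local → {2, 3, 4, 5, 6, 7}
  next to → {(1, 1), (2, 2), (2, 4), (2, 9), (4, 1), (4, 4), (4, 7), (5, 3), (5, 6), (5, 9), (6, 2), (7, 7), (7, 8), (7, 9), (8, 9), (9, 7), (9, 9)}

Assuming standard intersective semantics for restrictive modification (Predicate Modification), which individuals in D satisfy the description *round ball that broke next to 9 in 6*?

⟦that broke⟧ = ⟦broke⟧ = {2, 3, 4, 5, 6, 7, 8}
⟦next to 9⟧ = {x : ⟨x, 9⟩ ∈ ⟦next to⟧} = {2, 5, 7, 8, 9}
⟦in 6⟧ = {x : ⟨x, 6⟩ ∈ ⟦in⟧} = {1, 3, 4, 5, 6, 7, 9}
⟦ball⟧ = {2, 3, 4, 5, 6, 7, 8}
… ∩ ⟦that broke⟧ = {2, 3, 4, 5, 6, 7, 8} ∩ {2, 3, 4, 5, 6, 7, 8} = {2, 3, 4, 5, 6, 7, 8}
… ∩ ⟦next to 9⟧ = {2, 3, 4, 5, 6, 7, 8} ∩ {2, 5, 7, 8, 9} = {2, 5, 7, 8}
… ∩ ⟦in 6⟧ = {2, 5, 7, 8} ∩ {1, 3, 4, 5, 6, 7, 9} = {5, 7}
… ∩ ⟦round⟧ = {5, 7} ∩ {2, 3, 4, 5, 7, 9} = {5, 7}
So ⟦round ball that broke next to 9 in 6⟧ = {5, 7}.

{5, 7}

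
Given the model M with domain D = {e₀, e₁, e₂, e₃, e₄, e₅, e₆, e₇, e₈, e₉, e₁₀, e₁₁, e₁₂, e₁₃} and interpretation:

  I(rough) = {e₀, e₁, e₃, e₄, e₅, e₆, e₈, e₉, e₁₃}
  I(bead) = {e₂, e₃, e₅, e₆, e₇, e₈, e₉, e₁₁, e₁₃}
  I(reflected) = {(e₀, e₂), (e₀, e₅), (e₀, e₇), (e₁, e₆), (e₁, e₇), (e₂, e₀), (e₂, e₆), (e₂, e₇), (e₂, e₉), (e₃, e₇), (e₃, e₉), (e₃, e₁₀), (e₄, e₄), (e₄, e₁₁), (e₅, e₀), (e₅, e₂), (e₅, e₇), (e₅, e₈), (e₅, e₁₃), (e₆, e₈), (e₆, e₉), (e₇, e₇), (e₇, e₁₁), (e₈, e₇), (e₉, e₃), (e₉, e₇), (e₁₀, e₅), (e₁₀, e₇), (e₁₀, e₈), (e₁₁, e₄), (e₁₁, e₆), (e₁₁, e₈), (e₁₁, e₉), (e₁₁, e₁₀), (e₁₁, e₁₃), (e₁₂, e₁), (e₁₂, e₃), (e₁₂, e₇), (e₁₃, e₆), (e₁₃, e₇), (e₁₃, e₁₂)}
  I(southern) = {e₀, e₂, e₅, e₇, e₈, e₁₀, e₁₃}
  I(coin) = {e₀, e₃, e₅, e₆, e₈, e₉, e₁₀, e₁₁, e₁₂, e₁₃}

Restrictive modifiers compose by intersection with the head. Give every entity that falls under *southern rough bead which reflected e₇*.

{e₅, e₈, e₁₃}

⟦which reflected e₇⟧ = {x : ⟨x, e₇⟩ ∈ ⟦reflected⟧} = {e₀, e₁, e₂, e₃, e₅, e₇, e₈, e₉, e₁₀, e₁₂, e₁₃}
⟦bead⟧ = {e₂, e₃, e₅, e₆, e₇, e₈, e₉, e₁₁, e₁₃}
… ∩ ⟦which reflected e₇⟧ = {e₂, e₃, e₅, e₆, e₇, e₈, e₉, e₁₁, e₁₃} ∩ {e₀, e₁, e₂, e₃, e₅, e₇, e₈, e₉, e₁₀, e₁₂, e₁₃} = {e₂, e₃, e₅, e₇, e₈, e₉, e₁₃}
… ∩ ⟦southern⟧ = {e₂, e₃, e₅, e₇, e₈, e₉, e₁₃} ∩ {e₀, e₂, e₅, e₇, e₈, e₁₀, e₁₃} = {e₂, e₅, e₇, e₈, e₁₃}
… ∩ ⟦rough⟧ = {e₂, e₅, e₇, e₈, e₁₃} ∩ {e₀, e₁, e₃, e₄, e₅, e₆, e₈, e₉, e₁₃} = {e₅, e₈, e₁₃}
So ⟦southern rough bead which reflected e₇⟧ = {e₅, e₈, e₁₃}.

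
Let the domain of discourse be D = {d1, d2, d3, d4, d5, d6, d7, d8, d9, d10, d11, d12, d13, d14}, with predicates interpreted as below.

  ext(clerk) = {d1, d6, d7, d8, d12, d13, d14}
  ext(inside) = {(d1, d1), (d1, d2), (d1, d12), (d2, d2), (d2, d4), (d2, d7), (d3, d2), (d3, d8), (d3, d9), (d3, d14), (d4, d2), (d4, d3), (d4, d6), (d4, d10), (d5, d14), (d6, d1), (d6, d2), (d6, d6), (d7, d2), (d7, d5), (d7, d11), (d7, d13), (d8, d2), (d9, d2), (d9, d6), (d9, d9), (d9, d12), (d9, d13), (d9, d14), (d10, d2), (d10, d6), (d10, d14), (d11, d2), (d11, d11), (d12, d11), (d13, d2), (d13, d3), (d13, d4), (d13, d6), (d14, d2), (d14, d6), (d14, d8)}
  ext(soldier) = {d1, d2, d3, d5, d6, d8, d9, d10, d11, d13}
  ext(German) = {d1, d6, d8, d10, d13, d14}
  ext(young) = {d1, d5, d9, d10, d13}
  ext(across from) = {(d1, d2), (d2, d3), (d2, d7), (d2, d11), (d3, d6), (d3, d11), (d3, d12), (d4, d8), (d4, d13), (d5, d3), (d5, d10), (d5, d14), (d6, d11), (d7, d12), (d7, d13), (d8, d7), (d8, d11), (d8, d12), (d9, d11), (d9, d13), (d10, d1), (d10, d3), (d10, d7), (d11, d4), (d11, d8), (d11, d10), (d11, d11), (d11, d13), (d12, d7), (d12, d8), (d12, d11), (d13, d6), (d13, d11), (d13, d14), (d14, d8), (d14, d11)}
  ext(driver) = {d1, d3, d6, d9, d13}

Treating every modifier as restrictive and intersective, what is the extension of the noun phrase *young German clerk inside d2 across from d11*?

{d13}

⟦inside d2⟧ = {x : ⟨x, d2⟩ ∈ ⟦inside⟧} = {d1, d2, d3, d4, d6, d7, d8, d9, d10, d11, d13, d14}
⟦across from d11⟧ = {x : ⟨x, d11⟩ ∈ ⟦across from⟧} = {d2, d3, d6, d8, d9, d11, d12, d13, d14}
⟦clerk⟧ = {d1, d6, d7, d8, d12, d13, d14}
… ∩ ⟦inside d2⟧ = {d1, d6, d7, d8, d12, d13, d14} ∩ {d1, d2, d3, d4, d6, d7, d8, d9, d10, d11, d13, d14} = {d1, d6, d7, d8, d13, d14}
… ∩ ⟦across from d11⟧ = {d1, d6, d7, d8, d13, d14} ∩ {d2, d3, d6, d8, d9, d11, d12, d13, d14} = {d6, d8, d13, d14}
… ∩ ⟦young⟧ = {d6, d8, d13, d14} ∩ {d1, d5, d9, d10, d13} = {d13}
… ∩ ⟦German⟧ = {d13} ∩ {d1, d6, d8, d10, d13, d14} = {d13}
So ⟦young German clerk inside d2 across from d11⟧ = {d13}.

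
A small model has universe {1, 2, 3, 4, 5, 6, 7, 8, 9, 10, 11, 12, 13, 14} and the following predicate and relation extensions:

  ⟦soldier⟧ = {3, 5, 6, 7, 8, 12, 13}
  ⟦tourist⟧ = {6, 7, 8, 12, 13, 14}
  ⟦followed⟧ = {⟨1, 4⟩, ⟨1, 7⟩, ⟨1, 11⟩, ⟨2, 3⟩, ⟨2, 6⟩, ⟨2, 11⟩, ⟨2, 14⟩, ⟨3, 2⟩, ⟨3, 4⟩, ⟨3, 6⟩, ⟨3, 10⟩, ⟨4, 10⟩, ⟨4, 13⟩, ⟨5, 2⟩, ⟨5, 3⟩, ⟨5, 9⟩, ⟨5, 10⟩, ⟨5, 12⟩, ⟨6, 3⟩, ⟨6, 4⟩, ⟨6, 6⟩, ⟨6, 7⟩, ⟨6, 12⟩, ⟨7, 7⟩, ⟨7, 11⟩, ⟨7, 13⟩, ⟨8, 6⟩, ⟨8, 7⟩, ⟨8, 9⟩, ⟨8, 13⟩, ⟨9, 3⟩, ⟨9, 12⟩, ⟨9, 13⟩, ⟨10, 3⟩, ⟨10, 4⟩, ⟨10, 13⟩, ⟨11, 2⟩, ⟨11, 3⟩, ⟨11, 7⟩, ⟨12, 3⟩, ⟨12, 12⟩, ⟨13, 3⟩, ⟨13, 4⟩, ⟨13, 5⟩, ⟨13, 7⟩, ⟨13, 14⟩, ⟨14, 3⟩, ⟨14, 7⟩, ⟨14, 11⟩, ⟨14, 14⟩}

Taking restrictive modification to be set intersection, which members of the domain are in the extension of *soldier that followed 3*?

{5, 6, 12, 13}

⟦that followed 3⟧ = {x : ⟨x, 3⟩ ∈ ⟦followed⟧} = {2, 5, 6, 9, 10, 11, 12, 13, 14}
⟦soldier⟧ = {3, 5, 6, 7, 8, 12, 13}
… ∩ ⟦that followed 3⟧ = {3, 5, 6, 7, 8, 12, 13} ∩ {2, 5, 6, 9, 10, 11, 12, 13, 14} = {5, 6, 12, 13}
So ⟦soldier that followed 3⟧ = {5, 6, 12, 13}.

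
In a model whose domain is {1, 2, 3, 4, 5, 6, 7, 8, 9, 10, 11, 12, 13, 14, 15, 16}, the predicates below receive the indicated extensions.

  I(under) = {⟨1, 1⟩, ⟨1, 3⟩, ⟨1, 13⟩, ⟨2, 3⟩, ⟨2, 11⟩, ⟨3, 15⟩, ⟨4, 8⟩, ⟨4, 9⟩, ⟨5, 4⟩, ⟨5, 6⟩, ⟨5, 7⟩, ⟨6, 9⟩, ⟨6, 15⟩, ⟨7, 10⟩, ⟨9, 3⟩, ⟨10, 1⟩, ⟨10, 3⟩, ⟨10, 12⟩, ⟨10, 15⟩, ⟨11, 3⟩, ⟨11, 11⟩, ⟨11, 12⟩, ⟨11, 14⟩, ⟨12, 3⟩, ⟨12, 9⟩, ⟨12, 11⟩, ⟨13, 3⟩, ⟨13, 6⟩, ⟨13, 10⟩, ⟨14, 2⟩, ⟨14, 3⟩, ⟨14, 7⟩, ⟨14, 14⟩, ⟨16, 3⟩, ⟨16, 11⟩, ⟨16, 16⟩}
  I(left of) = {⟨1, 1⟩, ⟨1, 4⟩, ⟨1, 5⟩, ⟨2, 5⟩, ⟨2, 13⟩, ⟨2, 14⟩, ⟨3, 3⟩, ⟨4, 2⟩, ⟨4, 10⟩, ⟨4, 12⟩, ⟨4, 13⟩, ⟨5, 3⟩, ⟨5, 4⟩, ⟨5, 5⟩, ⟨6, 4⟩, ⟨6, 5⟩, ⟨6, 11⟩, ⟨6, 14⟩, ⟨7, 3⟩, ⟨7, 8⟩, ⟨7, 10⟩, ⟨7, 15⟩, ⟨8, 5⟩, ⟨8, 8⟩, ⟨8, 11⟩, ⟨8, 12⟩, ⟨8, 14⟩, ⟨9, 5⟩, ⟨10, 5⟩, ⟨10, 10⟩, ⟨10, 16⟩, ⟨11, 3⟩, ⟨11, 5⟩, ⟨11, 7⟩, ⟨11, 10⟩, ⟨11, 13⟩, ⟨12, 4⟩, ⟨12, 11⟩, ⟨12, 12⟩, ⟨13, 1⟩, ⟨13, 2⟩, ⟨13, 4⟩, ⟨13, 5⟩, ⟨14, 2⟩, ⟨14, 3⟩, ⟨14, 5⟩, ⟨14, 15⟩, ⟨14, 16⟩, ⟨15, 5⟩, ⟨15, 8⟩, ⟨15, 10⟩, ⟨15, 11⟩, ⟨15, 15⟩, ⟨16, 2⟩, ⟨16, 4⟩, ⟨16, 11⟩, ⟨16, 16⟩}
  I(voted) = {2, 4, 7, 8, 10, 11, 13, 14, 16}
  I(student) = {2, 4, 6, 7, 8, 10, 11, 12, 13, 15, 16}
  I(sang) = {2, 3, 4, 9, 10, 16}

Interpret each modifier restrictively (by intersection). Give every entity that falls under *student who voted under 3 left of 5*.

⟦who voted⟧ = ⟦voted⟧ = {2, 4, 7, 8, 10, 11, 13, 14, 16}
⟦under 3⟧ = {x : ⟨x, 3⟩ ∈ ⟦under⟧} = {1, 2, 9, 10, 11, 12, 13, 14, 16}
⟦left of 5⟧ = {x : ⟨x, 5⟩ ∈ ⟦left of⟧} = {1, 2, 5, 6, 8, 9, 10, 11, 13, 14, 15}
⟦student⟧ = {2, 4, 6, 7, 8, 10, 11, 12, 13, 15, 16}
… ∩ ⟦who voted⟧ = {2, 4, 6, 7, 8, 10, 11, 12, 13, 15, 16} ∩ {2, 4, 7, 8, 10, 11, 13, 14, 16} = {2, 4, 7, 8, 10, 11, 13, 16}
… ∩ ⟦under 3⟧ = {2, 4, 7, 8, 10, 11, 13, 16} ∩ {1, 2, 9, 10, 11, 12, 13, 14, 16} = {2, 10, 11, 13, 16}
… ∩ ⟦left of 5⟧ = {2, 10, 11, 13, 16} ∩ {1, 2, 5, 6, 8, 9, 10, 11, 13, 14, 15} = {2, 10, 11, 13}
So ⟦student who voted under 3 left of 5⟧ = {2, 10, 11, 13}.

{2, 10, 11, 13}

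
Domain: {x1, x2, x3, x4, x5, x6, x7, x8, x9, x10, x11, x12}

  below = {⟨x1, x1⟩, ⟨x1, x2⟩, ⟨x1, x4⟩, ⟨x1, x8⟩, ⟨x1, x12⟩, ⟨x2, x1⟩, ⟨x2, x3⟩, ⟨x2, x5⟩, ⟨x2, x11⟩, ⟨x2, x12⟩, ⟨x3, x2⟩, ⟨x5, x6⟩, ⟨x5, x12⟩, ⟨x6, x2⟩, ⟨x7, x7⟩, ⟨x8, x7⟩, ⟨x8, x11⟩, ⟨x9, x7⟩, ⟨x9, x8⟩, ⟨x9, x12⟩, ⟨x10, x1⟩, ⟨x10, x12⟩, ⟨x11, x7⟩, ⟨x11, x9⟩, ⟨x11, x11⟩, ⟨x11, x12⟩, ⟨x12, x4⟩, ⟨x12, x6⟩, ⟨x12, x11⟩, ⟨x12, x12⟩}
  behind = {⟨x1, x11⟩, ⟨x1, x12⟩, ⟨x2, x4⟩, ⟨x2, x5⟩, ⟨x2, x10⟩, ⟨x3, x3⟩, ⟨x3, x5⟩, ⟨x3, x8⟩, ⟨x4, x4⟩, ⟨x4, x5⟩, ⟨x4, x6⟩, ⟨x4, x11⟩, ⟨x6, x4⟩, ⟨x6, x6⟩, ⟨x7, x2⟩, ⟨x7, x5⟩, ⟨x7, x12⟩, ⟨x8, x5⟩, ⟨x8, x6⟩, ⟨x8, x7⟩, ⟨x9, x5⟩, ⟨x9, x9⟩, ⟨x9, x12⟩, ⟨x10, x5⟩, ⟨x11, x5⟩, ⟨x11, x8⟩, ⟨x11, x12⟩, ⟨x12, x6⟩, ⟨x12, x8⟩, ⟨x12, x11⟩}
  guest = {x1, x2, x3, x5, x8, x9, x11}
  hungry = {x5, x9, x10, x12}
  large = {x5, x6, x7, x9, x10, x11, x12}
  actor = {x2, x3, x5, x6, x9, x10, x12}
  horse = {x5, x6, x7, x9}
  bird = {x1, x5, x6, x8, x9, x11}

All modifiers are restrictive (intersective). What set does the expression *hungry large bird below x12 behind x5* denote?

⟦below x12⟧ = {x : ⟨x, x12⟩ ∈ ⟦below⟧} = {x1, x2, x5, x9, x10, x11, x12}
⟦behind x5⟧ = {x : ⟨x, x5⟩ ∈ ⟦behind⟧} = {x2, x3, x4, x7, x8, x9, x10, x11}
⟦bird⟧ = {x1, x5, x6, x8, x9, x11}
… ∩ ⟦below x12⟧ = {x1, x5, x6, x8, x9, x11} ∩ {x1, x2, x5, x9, x10, x11, x12} = {x1, x5, x9, x11}
… ∩ ⟦behind x5⟧ = {x1, x5, x9, x11} ∩ {x2, x3, x4, x7, x8, x9, x10, x11} = {x9, x11}
… ∩ ⟦hungry⟧ = {x9, x11} ∩ {x5, x9, x10, x12} = {x9}
… ∩ ⟦large⟧ = {x9} ∩ {x5, x6, x7, x9, x10, x11, x12} = {x9}
So ⟦hungry large bird below x12 behind x5⟧ = {x9}.

{x9}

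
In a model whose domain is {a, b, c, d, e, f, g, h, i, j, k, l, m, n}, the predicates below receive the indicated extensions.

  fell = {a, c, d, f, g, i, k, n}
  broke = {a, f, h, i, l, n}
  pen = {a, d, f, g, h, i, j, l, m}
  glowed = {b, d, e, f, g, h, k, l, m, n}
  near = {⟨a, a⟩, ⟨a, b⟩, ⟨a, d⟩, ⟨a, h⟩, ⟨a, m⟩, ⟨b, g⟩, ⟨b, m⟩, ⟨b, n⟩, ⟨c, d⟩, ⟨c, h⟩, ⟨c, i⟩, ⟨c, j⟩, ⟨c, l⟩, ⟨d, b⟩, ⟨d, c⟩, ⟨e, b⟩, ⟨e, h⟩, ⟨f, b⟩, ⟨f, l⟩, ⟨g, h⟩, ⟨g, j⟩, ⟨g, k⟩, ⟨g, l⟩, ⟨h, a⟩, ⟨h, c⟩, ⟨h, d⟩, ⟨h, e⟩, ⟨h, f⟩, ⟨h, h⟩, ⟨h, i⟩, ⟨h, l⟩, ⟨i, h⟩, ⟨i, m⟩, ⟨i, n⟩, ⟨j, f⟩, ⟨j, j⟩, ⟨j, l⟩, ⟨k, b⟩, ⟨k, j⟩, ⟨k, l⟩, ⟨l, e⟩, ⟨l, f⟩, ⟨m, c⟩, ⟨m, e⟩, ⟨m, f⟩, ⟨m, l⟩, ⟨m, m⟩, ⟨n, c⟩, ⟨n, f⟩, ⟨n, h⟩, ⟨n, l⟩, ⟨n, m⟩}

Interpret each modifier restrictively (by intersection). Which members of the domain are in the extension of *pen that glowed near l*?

⟦that glowed⟧ = ⟦glowed⟧ = {b, d, e, f, g, h, k, l, m, n}
⟦near l⟧ = {x : ⟨x, l⟩ ∈ ⟦near⟧} = {c, f, g, h, j, k, m, n}
⟦pen⟧ = {a, d, f, g, h, i, j, l, m}
… ∩ ⟦that glowed⟧ = {a, d, f, g, h, i, j, l, m} ∩ {b, d, e, f, g, h, k, l, m, n} = {d, f, g, h, l, m}
… ∩ ⟦near l⟧ = {d, f, g, h, l, m} ∩ {c, f, g, h, j, k, m, n} = {f, g, h, m}
So ⟦pen that glowed near l⟧ = {f, g, h, m}.

{f, g, h, m}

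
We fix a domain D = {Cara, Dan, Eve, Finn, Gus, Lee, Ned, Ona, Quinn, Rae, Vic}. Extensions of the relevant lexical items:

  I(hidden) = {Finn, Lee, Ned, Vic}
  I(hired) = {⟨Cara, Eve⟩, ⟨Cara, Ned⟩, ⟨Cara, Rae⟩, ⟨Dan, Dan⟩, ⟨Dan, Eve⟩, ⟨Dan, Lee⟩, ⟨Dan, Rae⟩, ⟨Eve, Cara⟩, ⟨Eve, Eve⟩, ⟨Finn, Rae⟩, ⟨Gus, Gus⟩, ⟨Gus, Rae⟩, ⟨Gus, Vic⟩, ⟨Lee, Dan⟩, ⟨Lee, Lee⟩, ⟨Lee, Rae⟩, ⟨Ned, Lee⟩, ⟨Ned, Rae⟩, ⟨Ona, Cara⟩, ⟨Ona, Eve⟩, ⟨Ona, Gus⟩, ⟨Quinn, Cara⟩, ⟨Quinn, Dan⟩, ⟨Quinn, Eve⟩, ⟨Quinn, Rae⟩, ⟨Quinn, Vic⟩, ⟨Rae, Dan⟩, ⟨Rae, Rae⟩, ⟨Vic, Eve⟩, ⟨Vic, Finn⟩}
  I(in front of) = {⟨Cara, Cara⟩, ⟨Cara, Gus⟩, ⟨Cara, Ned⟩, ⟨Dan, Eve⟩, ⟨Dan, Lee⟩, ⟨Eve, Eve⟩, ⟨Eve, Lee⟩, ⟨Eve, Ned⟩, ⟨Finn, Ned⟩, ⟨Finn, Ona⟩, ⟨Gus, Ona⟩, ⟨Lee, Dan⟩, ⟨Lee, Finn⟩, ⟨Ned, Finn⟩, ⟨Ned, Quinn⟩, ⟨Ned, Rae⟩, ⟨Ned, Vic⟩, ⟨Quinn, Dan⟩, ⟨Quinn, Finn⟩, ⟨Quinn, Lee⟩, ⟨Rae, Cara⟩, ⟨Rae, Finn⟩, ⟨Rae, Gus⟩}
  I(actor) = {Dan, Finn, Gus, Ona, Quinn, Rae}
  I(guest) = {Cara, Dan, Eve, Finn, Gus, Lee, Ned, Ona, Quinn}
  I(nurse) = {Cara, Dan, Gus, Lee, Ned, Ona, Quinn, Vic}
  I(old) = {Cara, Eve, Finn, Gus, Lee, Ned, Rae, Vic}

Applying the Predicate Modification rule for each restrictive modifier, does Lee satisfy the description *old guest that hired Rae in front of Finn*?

⟦that hired Rae⟧ = {x : ⟨x, Rae⟩ ∈ ⟦hired⟧} = {Cara, Dan, Finn, Gus, Lee, Ned, Quinn, Rae}
⟦in front of Finn⟧ = {x : ⟨x, Finn⟩ ∈ ⟦in front of⟧} = {Lee, Ned, Quinn, Rae}
⟦guest⟧ = {Cara, Dan, Eve, Finn, Gus, Lee, Ned, Ona, Quinn}
… ∩ ⟦that hired Rae⟧ = {Cara, Dan, Eve, Finn, Gus, Lee, Ned, Ona, Quinn} ∩ {Cara, Dan, Finn, Gus, Lee, Ned, Quinn, Rae} = {Cara, Dan, Finn, Gus, Lee, Ned, Quinn}
… ∩ ⟦in front of Finn⟧ = {Cara, Dan, Finn, Gus, Lee, Ned, Quinn} ∩ {Lee, Ned, Quinn, Rae} = {Lee, Ned, Quinn}
… ∩ ⟦old⟧ = {Lee, Ned, Quinn} ∩ {Cara, Eve, Finn, Gus, Lee, Ned, Rae, Vic} = {Lee, Ned}
⟦old guest that hired Rae in front of Finn⟧ = {Lee, Ned}; Lee ∈ this set.

yes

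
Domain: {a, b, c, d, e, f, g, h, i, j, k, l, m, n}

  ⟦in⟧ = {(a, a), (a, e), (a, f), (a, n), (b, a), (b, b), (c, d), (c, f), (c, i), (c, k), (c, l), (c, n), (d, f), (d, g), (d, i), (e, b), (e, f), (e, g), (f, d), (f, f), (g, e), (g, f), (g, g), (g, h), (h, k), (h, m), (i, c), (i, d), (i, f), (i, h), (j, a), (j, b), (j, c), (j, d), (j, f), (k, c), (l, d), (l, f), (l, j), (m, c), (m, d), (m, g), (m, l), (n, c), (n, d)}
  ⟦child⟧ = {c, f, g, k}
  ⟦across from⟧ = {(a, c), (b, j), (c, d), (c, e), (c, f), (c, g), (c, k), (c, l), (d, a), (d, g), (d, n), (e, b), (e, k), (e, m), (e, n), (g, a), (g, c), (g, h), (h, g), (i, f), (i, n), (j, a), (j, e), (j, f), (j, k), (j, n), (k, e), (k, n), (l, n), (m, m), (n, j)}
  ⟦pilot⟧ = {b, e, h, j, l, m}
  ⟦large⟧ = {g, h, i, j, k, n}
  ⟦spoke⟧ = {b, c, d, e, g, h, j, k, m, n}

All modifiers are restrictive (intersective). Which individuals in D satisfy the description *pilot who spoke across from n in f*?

⟦who spoke⟧ = ⟦spoke⟧ = {b, c, d, e, g, h, j, k, m, n}
⟦across from n⟧ = {x : ⟨x, n⟩ ∈ ⟦across from⟧} = {d, e, i, j, k, l}
⟦in f⟧ = {x : ⟨x, f⟩ ∈ ⟦in⟧} = {a, c, d, e, f, g, i, j, l}
⟦pilot⟧ = {b, e, h, j, l, m}
… ∩ ⟦who spoke⟧ = {b, e, h, j, l, m} ∩ {b, c, d, e, g, h, j, k, m, n} = {b, e, h, j, m}
… ∩ ⟦across from n⟧ = {b, e, h, j, m} ∩ {d, e, i, j, k, l} = {e, j}
… ∩ ⟦in f⟧ = {e, j} ∩ {a, c, d, e, f, g, i, j, l} = {e, j}
So ⟦pilot who spoke across from n in f⟧ = {e, j}.

{e, j}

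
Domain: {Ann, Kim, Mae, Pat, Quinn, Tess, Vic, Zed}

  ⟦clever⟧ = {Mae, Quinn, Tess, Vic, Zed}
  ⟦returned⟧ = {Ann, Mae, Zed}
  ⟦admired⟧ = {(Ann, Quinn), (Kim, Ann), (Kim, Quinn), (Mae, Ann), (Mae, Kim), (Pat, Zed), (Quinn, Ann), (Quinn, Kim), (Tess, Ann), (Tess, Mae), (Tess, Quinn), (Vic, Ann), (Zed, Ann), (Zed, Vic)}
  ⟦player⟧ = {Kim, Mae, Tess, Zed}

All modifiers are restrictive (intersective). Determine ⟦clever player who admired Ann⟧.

⟦who admired Ann⟧ = {x : ⟨x, Ann⟩ ∈ ⟦admired⟧} = {Kim, Mae, Quinn, Tess, Vic, Zed}
⟦player⟧ = {Kim, Mae, Tess, Zed}
… ∩ ⟦who admired Ann⟧ = {Kim, Mae, Tess, Zed} ∩ {Kim, Mae, Quinn, Tess, Vic, Zed} = {Kim, Mae, Tess, Zed}
… ∩ ⟦clever⟧ = {Kim, Mae, Tess, Zed} ∩ {Mae, Quinn, Tess, Vic, Zed} = {Mae, Tess, Zed}
So ⟦clever player who admired Ann⟧ = {Mae, Tess, Zed}.

{Mae, Tess, Zed}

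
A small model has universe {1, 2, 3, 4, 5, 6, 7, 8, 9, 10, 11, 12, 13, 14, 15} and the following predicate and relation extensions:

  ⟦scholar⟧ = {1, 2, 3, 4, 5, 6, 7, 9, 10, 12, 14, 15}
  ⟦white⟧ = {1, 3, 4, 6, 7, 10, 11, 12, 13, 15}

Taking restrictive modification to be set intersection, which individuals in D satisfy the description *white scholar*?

⟦scholar⟧ = {1, 2, 3, 4, 5, 6, 7, 9, 10, 12, 14, 15}
… ∩ ⟦white⟧ = {1, 2, 3, 4, 5, 6, 7, 9, 10, 12, 14, 15} ∩ {1, 3, 4, 6, 7, 10, 11, 12, 13, 15} = {1, 3, 4, 6, 7, 10, 12, 15}
So ⟦white scholar⟧ = {1, 3, 4, 6, 7, 10, 12, 15}.

{1, 3, 4, 6, 7, 10, 12, 15}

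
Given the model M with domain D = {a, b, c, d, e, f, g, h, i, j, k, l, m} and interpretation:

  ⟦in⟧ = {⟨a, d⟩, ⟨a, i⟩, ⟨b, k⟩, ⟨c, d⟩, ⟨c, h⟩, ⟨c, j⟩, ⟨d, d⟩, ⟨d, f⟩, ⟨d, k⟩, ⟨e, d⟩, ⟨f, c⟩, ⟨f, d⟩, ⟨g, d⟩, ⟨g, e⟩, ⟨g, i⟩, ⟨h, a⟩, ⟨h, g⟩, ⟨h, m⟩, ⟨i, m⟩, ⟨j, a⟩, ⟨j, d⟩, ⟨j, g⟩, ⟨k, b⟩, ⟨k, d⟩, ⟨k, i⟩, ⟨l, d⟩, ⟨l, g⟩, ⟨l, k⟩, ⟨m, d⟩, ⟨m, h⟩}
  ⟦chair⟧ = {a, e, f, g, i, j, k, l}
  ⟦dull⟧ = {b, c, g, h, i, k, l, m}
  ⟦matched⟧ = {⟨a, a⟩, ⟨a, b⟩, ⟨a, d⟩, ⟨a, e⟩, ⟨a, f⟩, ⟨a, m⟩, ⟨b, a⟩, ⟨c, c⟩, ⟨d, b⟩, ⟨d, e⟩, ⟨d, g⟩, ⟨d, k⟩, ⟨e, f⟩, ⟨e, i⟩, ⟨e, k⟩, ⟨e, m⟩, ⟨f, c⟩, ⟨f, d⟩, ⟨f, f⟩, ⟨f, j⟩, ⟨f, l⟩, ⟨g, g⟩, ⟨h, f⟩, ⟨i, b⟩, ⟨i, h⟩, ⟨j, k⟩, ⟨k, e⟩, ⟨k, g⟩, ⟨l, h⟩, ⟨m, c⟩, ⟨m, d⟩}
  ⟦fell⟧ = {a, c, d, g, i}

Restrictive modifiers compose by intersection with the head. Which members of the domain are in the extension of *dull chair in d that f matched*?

⟦in d⟧ = {x : ⟨x, d⟩ ∈ ⟦in⟧} = {a, c, d, e, f, g, j, k, l, m}
⟦that f matched⟧ = {x : ⟨f, x⟩ ∈ ⟦matched⟧} = {c, d, f, j, l}
⟦chair⟧ = {a, e, f, g, i, j, k, l}
… ∩ ⟦in d⟧ = {a, e, f, g, i, j, k, l} ∩ {a, c, d, e, f, g, j, k, l, m} = {a, e, f, g, j, k, l}
… ∩ ⟦that f matched⟧ = {a, e, f, g, j, k, l} ∩ {c, d, f, j, l} = {f, j, l}
… ∩ ⟦dull⟧ = {f, j, l} ∩ {b, c, g, h, i, k, l, m} = {l}
So ⟦dull chair in d that f matched⟧ = {l}.

{l}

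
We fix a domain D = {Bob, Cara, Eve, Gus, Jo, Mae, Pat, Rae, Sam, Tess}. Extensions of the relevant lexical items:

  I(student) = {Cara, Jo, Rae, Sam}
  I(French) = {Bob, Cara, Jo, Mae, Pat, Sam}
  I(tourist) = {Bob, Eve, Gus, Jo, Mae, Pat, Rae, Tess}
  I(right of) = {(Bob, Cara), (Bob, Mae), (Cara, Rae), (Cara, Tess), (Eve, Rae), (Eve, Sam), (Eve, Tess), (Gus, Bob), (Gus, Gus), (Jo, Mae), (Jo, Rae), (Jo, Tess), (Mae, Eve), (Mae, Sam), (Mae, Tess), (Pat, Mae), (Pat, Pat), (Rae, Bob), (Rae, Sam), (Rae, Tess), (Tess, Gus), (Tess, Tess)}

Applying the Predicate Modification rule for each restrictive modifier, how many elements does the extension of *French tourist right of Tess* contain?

2

⟦right of Tess⟧ = {x : ⟨x, Tess⟩ ∈ ⟦right of⟧} = {Cara, Eve, Jo, Mae, Rae, Tess}
⟦tourist⟧ = {Bob, Eve, Gus, Jo, Mae, Pat, Rae, Tess}
… ∩ ⟦right of Tess⟧ = {Bob, Eve, Gus, Jo, Mae, Pat, Rae, Tess} ∩ {Cara, Eve, Jo, Mae, Rae, Tess} = {Eve, Jo, Mae, Rae, Tess}
… ∩ ⟦French⟧ = {Eve, Jo, Mae, Rae, Tess} ∩ {Bob, Cara, Jo, Mae, Pat, Sam} = {Jo, Mae}
⟦French tourist right of Tess⟧ = {Jo, Mae}, so the cardinality is 2.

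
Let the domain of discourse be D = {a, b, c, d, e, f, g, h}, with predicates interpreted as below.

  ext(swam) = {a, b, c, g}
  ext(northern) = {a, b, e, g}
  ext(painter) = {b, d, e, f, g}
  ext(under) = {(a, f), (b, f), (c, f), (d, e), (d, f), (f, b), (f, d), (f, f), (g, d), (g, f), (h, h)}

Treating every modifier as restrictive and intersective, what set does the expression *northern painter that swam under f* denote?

{b, g}

⟦that swam⟧ = ⟦swam⟧ = {a, b, c, g}
⟦under f⟧ = {x : ⟨x, f⟩ ∈ ⟦under⟧} = {a, b, c, d, f, g}
⟦painter⟧ = {b, d, e, f, g}
… ∩ ⟦that swam⟧ = {b, d, e, f, g} ∩ {a, b, c, g} = {b, g}
… ∩ ⟦under f⟧ = {b, g} ∩ {a, b, c, d, f, g} = {b, g}
… ∩ ⟦northern⟧ = {b, g} ∩ {a, b, e, g} = {b, g}
So ⟦northern painter that swam under f⟧ = {b, g}.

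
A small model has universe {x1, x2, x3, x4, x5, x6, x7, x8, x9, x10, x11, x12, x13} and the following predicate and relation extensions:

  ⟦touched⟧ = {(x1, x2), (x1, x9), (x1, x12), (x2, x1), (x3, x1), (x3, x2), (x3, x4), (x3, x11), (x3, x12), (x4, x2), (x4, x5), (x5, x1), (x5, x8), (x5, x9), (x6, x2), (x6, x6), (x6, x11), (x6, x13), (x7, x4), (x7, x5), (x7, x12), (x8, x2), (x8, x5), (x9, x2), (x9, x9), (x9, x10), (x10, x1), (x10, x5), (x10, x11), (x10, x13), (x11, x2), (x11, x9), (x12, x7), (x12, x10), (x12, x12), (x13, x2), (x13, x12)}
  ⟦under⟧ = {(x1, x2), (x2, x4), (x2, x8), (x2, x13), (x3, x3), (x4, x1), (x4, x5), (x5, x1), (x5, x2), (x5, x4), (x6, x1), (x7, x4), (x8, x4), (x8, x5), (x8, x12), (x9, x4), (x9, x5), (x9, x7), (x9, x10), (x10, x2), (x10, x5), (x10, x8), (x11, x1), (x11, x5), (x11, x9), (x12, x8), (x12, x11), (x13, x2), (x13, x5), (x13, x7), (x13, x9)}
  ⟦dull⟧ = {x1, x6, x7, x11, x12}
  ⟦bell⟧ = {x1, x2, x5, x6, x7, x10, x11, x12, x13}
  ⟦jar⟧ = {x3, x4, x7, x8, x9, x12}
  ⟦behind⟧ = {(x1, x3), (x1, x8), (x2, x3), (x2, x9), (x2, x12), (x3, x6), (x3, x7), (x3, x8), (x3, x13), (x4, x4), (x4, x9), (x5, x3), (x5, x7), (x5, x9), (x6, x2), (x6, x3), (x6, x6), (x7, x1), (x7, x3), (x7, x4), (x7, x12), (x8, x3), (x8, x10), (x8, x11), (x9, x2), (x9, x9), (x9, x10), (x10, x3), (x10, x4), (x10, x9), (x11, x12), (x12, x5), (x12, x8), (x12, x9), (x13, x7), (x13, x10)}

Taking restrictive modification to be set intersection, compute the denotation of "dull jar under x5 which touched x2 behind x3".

{ }

⟦under x5⟧ = {x : ⟨x, x5⟩ ∈ ⟦under⟧} = {x4, x8, x9, x10, x11, x13}
⟦which touched x2⟧ = {x : ⟨x, x2⟩ ∈ ⟦touched⟧} = {x1, x3, x4, x6, x8, x9, x11, x13}
⟦behind x3⟧ = {x : ⟨x, x3⟩ ∈ ⟦behind⟧} = {x1, x2, x5, x6, x7, x8, x10}
⟦jar⟧ = {x3, x4, x7, x8, x9, x12}
… ∩ ⟦under x5⟧ = {x3, x4, x7, x8, x9, x12} ∩ {x4, x8, x9, x10, x11, x13} = {x4, x8, x9}
… ∩ ⟦which touched x2⟧ = {x4, x8, x9} ∩ {x1, x3, x4, x6, x8, x9, x11, x13} = {x4, x8, x9}
… ∩ ⟦behind x3⟧ = {x4, x8, x9} ∩ {x1, x2, x5, x6, x7, x8, x10} = {x8}
… ∩ ⟦dull⟧ = {x8} ∩ {x1, x6, x7, x11, x12} = ∅
So ⟦dull jar under x5 which touched x2 behind x3⟧ = { }.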